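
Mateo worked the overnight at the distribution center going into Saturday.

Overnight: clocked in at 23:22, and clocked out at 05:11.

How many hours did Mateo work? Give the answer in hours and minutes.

5 h 49 min

Overnight: 23:22 → midnight = 0 h 38 min; midnight → 05:11 = 5 h 11 min; span 5 h 49 min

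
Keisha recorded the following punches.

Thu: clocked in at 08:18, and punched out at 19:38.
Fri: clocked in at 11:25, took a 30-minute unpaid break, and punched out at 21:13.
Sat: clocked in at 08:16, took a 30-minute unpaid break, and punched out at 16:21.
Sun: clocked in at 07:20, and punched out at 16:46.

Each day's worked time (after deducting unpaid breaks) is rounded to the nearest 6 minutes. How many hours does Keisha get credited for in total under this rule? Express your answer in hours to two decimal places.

Thu: 08:18–19:38 = 11 h 20 min → rounds to 11 h 18 min
Fri: 11:25–21:13 = 9 h 48 min − 30 min = 9 h 18 min → rounds to 9 h 18 min
Sat: 08:16–16:21 = 8 h 5 min − 30 min = 7 h 35 min → rounds to 7 h 36 min
Sun: 07:20–16:46 = 9 h 26 min → rounds to 9 h 24 min
Total credited: 37 h 36 min.

37.60 hours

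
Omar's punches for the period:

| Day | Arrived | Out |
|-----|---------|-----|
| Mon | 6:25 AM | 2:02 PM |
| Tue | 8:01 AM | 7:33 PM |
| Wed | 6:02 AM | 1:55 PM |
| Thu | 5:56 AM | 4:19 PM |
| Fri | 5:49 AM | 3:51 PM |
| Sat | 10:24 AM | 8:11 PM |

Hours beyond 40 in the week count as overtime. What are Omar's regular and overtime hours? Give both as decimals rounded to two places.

Regular 40.00 hours, overtime 17.23 hours

Mon: 6:25 AM–2:02 PM = 7 h 37 min
Tue: 8:01 AM–7:33 PM = 11 h 32 min
Wed: 6:02 AM–1:55 PM = 7 h 53 min
Thu: 5:56 AM–4:19 PM = 10 h 23 min
Fri: 5:49 AM–3:51 PM = 10 h 2 min
Sat: 10:24 AM–8:11 PM = 9 h 47 min
Total worked: 57 h 14 min = 57.23 h.
Threshold 40 h → overtime 17 h 14 min, regular 40 h 0 min.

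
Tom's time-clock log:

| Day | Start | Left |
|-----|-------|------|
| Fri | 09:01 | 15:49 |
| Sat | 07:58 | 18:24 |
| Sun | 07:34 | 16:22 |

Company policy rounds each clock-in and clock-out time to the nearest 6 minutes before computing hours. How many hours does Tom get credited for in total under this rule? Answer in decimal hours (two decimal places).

Fri: in 09:01→09:00, out 15:49→15:48; 6 h 48 min
Sat: in 07:58→08:00, out 18:24→18:24; 10 h 24 min
Sun: in 07:34→07:36, out 16:22→16:24; 8 h 48 min
Total credited: 26 h 0 min.

26.00 hours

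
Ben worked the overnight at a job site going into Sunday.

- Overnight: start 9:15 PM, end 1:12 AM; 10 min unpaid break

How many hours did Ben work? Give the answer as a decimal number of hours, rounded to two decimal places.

3.78 hours

Overnight: 9:15 PM → midnight = 2 h 45 min; midnight → 1:12 AM = 1 h 12 min; span 3 h 57 min; less 10 min break → 3 h 47 min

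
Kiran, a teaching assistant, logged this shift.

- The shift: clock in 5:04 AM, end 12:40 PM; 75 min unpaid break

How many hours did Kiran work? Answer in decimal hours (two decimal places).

6.35 hours

The shift: 5:04 AM–12:40 PM = 7 h 36 min; less 75 min break → 6 h 21 min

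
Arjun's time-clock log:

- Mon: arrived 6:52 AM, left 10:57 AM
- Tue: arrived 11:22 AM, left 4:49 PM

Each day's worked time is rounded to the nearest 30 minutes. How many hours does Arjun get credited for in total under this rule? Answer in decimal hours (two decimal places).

Mon: 6:52 AM–10:57 AM = 4 h 5 min → rounds to 4 h 0 min
Tue: 11:22 AM–4:49 PM = 5 h 27 min → rounds to 5 h 30 min
Total credited: 9 h 30 min.

9.50 hours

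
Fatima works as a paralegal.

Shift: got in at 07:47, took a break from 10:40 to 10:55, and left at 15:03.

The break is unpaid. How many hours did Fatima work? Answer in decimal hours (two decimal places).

7.02 hours

Shift: 07:47–15:03 = 7 h 16 min; less 15 min break → 7 h 1 min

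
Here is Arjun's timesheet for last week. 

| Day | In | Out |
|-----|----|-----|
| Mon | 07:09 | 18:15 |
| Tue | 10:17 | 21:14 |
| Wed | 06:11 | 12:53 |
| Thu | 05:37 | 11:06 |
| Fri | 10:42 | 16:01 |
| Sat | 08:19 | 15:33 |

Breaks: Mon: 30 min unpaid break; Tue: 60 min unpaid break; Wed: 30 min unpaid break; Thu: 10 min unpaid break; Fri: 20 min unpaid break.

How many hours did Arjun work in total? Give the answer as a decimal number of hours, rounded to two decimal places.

Mon: 07:09–18:15 = 11 h 6 min; less 30 min break → 10 h 36 min
Tue: 10:17–21:14 = 10 h 57 min; less 60 min break → 9 h 57 min
Wed: 06:11–12:53 = 6 h 42 min; less 30 min break → 6 h 12 min
Thu: 05:37–11:06 = 5 h 29 min; less 10 min break → 5 h 19 min
Fri: 10:42–16:01 = 5 h 19 min; less 20 min break → 4 h 59 min
Sat: 08:19–15:33 = 7 h 14 min
Total: 10 h 36 min + 9 h 57 min + 6 h 12 min + 5 h 19 min + 4 h 59 min + 7 h 14 min = 44 h 17 min.

44.28 hours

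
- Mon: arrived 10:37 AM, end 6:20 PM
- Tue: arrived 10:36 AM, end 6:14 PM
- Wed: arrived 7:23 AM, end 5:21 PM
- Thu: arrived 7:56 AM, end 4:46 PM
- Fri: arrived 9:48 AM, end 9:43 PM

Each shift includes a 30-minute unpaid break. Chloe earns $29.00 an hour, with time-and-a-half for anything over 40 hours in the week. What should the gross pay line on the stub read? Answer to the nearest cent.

$1315.15

Mon: 10:37 AM–6:20 PM = 7 h 43 min; less 30 min break → 7 h 13 min
Tue: 10:36 AM–6:14 PM = 7 h 38 min; less 30 min break → 7 h 8 min
Wed: 7:23 AM–5:21 PM = 9 h 58 min; less 30 min break → 9 h 28 min
Thu: 7:56 AM–4:46 PM = 8 h 50 min; less 30 min break → 8 h 20 min
Fri: 9:48 AM–9:43 PM = 11 h 55 min; less 30 min break → 11 h 25 min
Total worked: 43 h 34 min = 2614 min.
Regular 40 h 0 min = 2400 min at $29.00/h; overtime 3 h 34 min = 214 min at $43.50/h.
Pay = (2400 × $29.00 + 214 × $43.50) ÷ 60 = $1315.15.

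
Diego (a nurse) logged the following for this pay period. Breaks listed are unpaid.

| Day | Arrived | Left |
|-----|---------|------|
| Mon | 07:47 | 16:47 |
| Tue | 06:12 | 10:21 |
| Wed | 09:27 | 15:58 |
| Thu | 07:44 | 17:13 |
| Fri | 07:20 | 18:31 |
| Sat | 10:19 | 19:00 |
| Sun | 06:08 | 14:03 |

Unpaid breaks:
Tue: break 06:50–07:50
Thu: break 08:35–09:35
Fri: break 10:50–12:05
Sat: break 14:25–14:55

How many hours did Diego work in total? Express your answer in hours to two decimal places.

Mon: 07:47–16:47 = 9 h 0 min
Tue: 06:12–10:21 = 4 h 9 min; less 60 min break → 3 h 9 min
Wed: 09:27–15:58 = 6 h 31 min
Thu: 07:44–17:13 = 9 h 29 min; less 60 min break → 8 h 29 min
Fri: 07:20–18:31 = 11 h 11 min; less 75 min break → 9 h 56 min
Sat: 10:19–19:00 = 8 h 41 min; less 30 min break → 8 h 11 min
Sun: 06:08–14:03 = 7 h 55 min
Total: 9 h 0 min + 3 h 9 min + 6 h 31 min + 8 h 29 min + 9 h 56 min + 8 h 11 min + 7 h 55 min = 53 h 11 min.

53.18 hours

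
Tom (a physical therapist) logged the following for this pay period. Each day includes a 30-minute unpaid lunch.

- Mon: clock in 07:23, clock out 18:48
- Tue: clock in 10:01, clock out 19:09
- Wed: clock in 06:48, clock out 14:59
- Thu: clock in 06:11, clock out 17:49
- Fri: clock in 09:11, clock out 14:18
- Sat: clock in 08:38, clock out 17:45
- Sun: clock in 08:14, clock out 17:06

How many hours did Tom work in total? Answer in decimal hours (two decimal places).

Mon: 07:23–18:48 = 11 h 25 min; less 30 min break → 10 h 55 min
Tue: 10:01–19:09 = 9 h 8 min; less 30 min break → 8 h 38 min
Wed: 06:48–14:59 = 8 h 11 min; less 30 min break → 7 h 41 min
Thu: 06:11–17:49 = 11 h 38 min; less 30 min break → 11 h 8 min
Fri: 09:11–14:18 = 5 h 7 min; less 30 min break → 4 h 37 min
Sat: 08:38–17:45 = 9 h 7 min; less 30 min break → 8 h 37 min
Sun: 08:14–17:06 = 8 h 52 min; less 30 min break → 8 h 22 min
Total: 10 h 55 min + 8 h 38 min + 7 h 41 min + 11 h 8 min + 4 h 37 min + 8 h 37 min + 8 h 22 min = 59 h 58 min.

59.97 hours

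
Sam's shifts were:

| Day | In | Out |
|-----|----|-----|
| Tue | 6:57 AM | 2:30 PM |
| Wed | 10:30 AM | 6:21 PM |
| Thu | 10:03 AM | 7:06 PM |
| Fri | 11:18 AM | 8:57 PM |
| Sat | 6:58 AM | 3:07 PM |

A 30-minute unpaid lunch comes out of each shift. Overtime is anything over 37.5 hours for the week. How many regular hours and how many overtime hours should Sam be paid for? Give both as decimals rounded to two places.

Regular 37.50 hours, overtime 2.25 hours

Tue: 6:57 AM–2:30 PM = 7 h 33 min; less 30 min break → 7 h 3 min
Wed: 10:30 AM–6:21 PM = 7 h 51 min; less 30 min break → 7 h 21 min
Thu: 10:03 AM–7:06 PM = 9 h 3 min; less 30 min break → 8 h 33 min
Fri: 11:18 AM–8:57 PM = 9 h 39 min; less 30 min break → 9 h 9 min
Sat: 6:58 AM–3:07 PM = 8 h 9 min; less 30 min break → 7 h 39 min
Total worked: 39 h 45 min = 39.75 h.
Threshold 37.5 h → overtime 2 h 15 min, regular 37 h 30 min.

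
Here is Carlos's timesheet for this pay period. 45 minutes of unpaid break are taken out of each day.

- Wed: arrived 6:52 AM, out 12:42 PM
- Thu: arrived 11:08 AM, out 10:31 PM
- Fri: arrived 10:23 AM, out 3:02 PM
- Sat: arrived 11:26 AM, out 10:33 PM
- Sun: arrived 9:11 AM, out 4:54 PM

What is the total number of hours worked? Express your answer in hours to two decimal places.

36.95 hours

Wed: 6:52 AM–12:42 PM = 5 h 50 min; less 45 min break → 5 h 5 min
Thu: 11:08 AM–10:31 PM = 11 h 23 min; less 45 min break → 10 h 38 min
Fri: 10:23 AM–3:02 PM = 4 h 39 min; less 45 min break → 3 h 54 min
Sat: 11:26 AM–10:33 PM = 11 h 7 min; less 45 min break → 10 h 22 min
Sun: 9:11 AM–4:54 PM = 7 h 43 min; less 45 min break → 6 h 58 min
Total: 5 h 5 min + 10 h 38 min + 3 h 54 min + 10 h 22 min + 6 h 58 min = 36 h 57 min.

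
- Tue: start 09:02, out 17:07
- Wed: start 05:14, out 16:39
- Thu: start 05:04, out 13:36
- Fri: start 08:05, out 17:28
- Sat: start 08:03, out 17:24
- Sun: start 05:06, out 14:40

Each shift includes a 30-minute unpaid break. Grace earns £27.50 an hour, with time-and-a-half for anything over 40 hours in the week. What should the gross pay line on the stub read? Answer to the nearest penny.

£1650.00

Tue: 09:02–17:07 = 8 h 5 min; less 30 min break → 7 h 35 min
Wed: 05:14–16:39 = 11 h 25 min; less 30 min break → 10 h 55 min
Thu: 05:04–13:36 = 8 h 32 min; less 30 min break → 8 h 2 min
Fri: 08:05–17:28 = 9 h 23 min; less 30 min break → 8 h 53 min
Sat: 08:03–17:24 = 9 h 21 min; less 30 min break → 8 h 51 min
Sun: 05:06–14:40 = 9 h 34 min; less 30 min break → 9 h 4 min
Total worked: 53 h 20 min = 3200 min.
Regular 40 h 0 min = 2400 min at £27.50/h; overtime 13 h 20 min = 800 min at £41.25/h.
Pay = (2400 × £27.50 + 800 × £41.25) ÷ 60 = £1650.00.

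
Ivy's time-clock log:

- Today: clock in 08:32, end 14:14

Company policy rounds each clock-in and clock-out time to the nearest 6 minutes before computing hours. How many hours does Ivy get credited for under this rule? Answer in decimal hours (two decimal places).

5.70 hours

Today: in 08:32→08:30, out 14:14→14:12; 5 h 42 min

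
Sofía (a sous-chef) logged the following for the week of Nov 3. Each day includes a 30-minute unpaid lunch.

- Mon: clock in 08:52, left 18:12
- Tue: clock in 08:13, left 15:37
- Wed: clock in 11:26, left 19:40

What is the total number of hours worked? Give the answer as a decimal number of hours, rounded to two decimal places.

Mon: 08:52–18:12 = 9 h 20 min; less 30 min break → 8 h 50 min
Tue: 08:13–15:37 = 7 h 24 min; less 30 min break → 6 h 54 min
Wed: 11:26–19:40 = 8 h 14 min; less 30 min break → 7 h 44 min
Total: 8 h 50 min + 6 h 54 min + 7 h 44 min = 23 h 28 min.

23.47 hours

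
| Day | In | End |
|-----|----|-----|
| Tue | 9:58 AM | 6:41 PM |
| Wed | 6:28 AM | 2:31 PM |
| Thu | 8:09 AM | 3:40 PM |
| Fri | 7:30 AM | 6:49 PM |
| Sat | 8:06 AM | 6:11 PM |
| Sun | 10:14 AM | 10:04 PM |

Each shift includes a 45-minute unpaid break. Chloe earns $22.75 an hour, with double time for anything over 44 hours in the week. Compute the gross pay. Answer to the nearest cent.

Tue: 9:58 AM–6:41 PM = 8 h 43 min; less 45 min break → 7 h 58 min
Wed: 6:28 AM–2:31 PM = 8 h 3 min; less 45 min break → 7 h 18 min
Thu: 8:09 AM–3:40 PM = 7 h 31 min; less 45 min break → 6 h 46 min
Fri: 7:30 AM–6:49 PM = 11 h 19 min; less 45 min break → 10 h 34 min
Sat: 8:06 AM–6:11 PM = 10 h 5 min; less 45 min break → 9 h 20 min
Sun: 10:14 AM–10:04 PM = 11 h 50 min; less 45 min break → 11 h 5 min
Total worked: 53 h 1 min = 3181 min.
Regular 44 h 0 min = 2640 min at $22.75/h; overtime 9 h 1 min = 541 min at $45.50/h.
Pay = (2640 × $22.75 + 541 × $45.50) ÷ 60 = $1411.26.

$1411.26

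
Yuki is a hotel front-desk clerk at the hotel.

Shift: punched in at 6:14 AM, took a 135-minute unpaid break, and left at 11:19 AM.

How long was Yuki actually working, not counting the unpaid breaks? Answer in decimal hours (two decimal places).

2.83 hours

Shift: 6:14 AM–11:19 AM = 5 h 5 min; less 135 min break → 2 h 50 min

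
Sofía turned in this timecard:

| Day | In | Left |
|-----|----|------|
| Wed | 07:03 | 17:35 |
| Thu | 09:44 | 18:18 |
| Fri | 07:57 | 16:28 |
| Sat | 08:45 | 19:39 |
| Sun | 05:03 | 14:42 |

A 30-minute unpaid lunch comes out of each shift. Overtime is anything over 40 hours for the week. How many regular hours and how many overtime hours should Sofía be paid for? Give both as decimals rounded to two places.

Regular 40.00 hours, overtime 5.67 hours

Wed: 07:03–17:35 = 10 h 32 min; less 30 min break → 10 h 2 min
Thu: 09:44–18:18 = 8 h 34 min; less 30 min break → 8 h 4 min
Fri: 07:57–16:28 = 8 h 31 min; less 30 min break → 8 h 1 min
Sat: 08:45–19:39 = 10 h 54 min; less 30 min break → 10 h 24 min
Sun: 05:03–14:42 = 9 h 39 min; less 30 min break → 9 h 9 min
Total worked: 45 h 40 min = 45.67 h.
Threshold 40 h → overtime 5 h 40 min, regular 40 h 0 min.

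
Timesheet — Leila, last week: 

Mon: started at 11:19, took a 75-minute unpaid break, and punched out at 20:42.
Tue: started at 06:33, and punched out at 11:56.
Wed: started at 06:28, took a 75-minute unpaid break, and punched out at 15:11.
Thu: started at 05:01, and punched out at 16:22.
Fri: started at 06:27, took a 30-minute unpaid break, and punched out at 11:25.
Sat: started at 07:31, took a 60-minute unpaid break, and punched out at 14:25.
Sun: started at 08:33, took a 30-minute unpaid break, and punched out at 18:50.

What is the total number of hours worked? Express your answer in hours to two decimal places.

Mon: 11:19–20:42 = 9 h 23 min; less 75 min break → 8 h 8 min
Tue: 06:33–11:56 = 5 h 23 min
Wed: 06:28–15:11 = 8 h 43 min; less 75 min break → 7 h 28 min
Thu: 05:01–16:22 = 11 h 21 min
Fri: 06:27–11:25 = 4 h 58 min; less 30 min break → 4 h 28 min
Sat: 07:31–14:25 = 6 h 54 min; less 60 min break → 5 h 54 min
Sun: 08:33–18:50 = 10 h 17 min; less 30 min break → 9 h 47 min
Total: 8 h 8 min + 5 h 23 min + 7 h 28 min + 11 h 21 min + 4 h 28 min + 5 h 54 min + 9 h 47 min = 52 h 29 min.

52.48 hours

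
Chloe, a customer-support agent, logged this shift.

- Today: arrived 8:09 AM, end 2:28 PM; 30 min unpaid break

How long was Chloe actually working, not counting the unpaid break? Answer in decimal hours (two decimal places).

5.82 hours

Today: 8:09 AM–2:28 PM = 6 h 19 min; less 30 min break → 5 h 49 min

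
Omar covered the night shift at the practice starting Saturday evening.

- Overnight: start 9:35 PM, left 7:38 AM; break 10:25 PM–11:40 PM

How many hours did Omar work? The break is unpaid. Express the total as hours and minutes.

Overnight: 9:35 PM → midnight = 2 h 25 min; midnight → 7:38 AM = 7 h 38 min; span 10 h 3 min; less 75 min break → 8 h 48 min

8 h 48 min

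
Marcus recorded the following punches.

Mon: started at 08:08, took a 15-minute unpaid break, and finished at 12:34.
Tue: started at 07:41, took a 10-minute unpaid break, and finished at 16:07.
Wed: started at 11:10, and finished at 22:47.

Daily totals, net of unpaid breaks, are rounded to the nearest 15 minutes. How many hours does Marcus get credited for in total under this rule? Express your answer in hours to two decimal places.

24.00 hours

Mon: 08:08–12:34 = 4 h 26 min − 15 min = 4 h 11 min → rounds to 4 h 15 min
Tue: 07:41–16:07 = 8 h 26 min − 10 min = 8 h 16 min → rounds to 8 h 15 min
Wed: 11:10–22:47 = 11 h 37 min → rounds to 11 h 30 min
Total credited: 24 h 0 min.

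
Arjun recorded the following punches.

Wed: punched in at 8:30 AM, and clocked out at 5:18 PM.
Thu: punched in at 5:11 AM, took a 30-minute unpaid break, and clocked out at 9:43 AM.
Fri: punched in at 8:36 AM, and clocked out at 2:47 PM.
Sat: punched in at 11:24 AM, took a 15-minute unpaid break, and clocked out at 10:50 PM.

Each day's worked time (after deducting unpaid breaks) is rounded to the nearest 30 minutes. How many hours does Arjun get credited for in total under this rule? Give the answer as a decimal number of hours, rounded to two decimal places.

Wed: 8:30 AM–5:18 PM = 8 h 48 min → rounds to 9 h 0 min
Thu: 5:11 AM–9:43 AM = 4 h 32 min − 30 min = 4 h 2 min → rounds to 4 h 0 min
Fri: 8:36 AM–2:47 PM = 6 h 11 min → rounds to 6 h 0 min
Sat: 11:24 AM–10:50 PM = 11 h 26 min − 15 min = 11 h 11 min → rounds to 11 h 0 min
Total credited: 30 h 0 min.

30.00 hours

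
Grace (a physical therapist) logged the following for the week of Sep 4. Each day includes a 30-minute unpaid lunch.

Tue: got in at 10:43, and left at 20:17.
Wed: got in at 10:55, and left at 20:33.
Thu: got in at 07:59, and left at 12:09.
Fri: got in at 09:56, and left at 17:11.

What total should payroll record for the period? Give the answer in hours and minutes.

28 h 37 min

Tue: 10:43–20:17 = 9 h 34 min; less 30 min break → 9 h 4 min
Wed: 10:55–20:33 = 9 h 38 min; less 30 min break → 9 h 8 min
Thu: 07:59–12:09 = 4 h 10 min; less 30 min break → 3 h 40 min
Fri: 09:56–17:11 = 7 h 15 min; less 30 min break → 6 h 45 min
Total: 9 h 4 min + 9 h 8 min + 3 h 40 min + 6 h 45 min = 28 h 37 min.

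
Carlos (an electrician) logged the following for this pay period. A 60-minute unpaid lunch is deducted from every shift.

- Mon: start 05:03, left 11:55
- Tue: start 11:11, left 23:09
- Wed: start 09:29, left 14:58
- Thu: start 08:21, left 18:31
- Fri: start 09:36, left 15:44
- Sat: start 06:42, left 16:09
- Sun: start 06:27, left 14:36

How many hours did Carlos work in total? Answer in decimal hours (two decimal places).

51.22 hours

Mon: 05:03–11:55 = 6 h 52 min; less 60 min break → 5 h 52 min
Tue: 11:11–23:09 = 11 h 58 min; less 60 min break → 10 h 58 min
Wed: 09:29–14:58 = 5 h 29 min; less 60 min break → 4 h 29 min
Thu: 08:21–18:31 = 10 h 10 min; less 60 min break → 9 h 10 min
Fri: 09:36–15:44 = 6 h 8 min; less 60 min break → 5 h 8 min
Sat: 06:42–16:09 = 9 h 27 min; less 60 min break → 8 h 27 min
Sun: 06:27–14:36 = 8 h 9 min; less 60 min break → 7 h 9 min
Total: 5 h 52 min + 10 h 58 min + 4 h 29 min + 9 h 10 min + 5 h 8 min + 8 h 27 min + 7 h 9 min = 51 h 13 min.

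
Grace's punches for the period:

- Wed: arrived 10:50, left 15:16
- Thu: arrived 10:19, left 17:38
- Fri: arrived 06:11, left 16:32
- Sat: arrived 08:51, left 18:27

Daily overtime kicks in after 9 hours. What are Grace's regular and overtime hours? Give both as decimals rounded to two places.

Wed: 10:50–15:16 = 4 h 26 min
Thu: 10:19–17:38 = 7 h 19 min
Fri: 06:11–16:32 = 10 h 21 min
Sat: 08:51–18:27 = 9 h 36 min
Wed reg 4 h 26 min / OT 0 h 0 min; Thu reg 7 h 19 min / OT 0 h 0 min; Fri reg 9 h 0 min / OT 1 h 21 min; Sat reg 9 h 0 min / OT 0 h 36 min.
Totals: regular 29 h 45 min, overtime 1 h 57 min.

Regular 29.75 hours, overtime 1.95 hours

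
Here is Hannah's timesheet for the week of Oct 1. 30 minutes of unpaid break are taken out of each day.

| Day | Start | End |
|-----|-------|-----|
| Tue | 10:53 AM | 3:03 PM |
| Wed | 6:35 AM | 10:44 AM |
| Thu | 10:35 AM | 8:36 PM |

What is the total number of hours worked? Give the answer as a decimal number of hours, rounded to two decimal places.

16.83 hours

Tue: 10:53 AM–3:03 PM = 4 h 10 min; less 30 min break → 3 h 40 min
Wed: 6:35 AM–10:44 AM = 4 h 9 min; less 30 min break → 3 h 39 min
Thu: 10:35 AM–8:36 PM = 10 h 1 min; less 30 min break → 9 h 31 min
Total: 3 h 40 min + 3 h 39 min + 9 h 31 min = 16 h 50 min.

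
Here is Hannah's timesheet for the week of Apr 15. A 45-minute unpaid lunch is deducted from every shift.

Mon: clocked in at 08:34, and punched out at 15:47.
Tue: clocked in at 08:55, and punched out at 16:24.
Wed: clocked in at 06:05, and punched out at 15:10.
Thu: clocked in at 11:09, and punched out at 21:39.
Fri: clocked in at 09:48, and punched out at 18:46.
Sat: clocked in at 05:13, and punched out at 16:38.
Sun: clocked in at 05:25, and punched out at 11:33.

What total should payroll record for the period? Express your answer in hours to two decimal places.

55.55 hours

Mon: 08:34–15:47 = 7 h 13 min; less 45 min break → 6 h 28 min
Tue: 08:55–16:24 = 7 h 29 min; less 45 min break → 6 h 44 min
Wed: 06:05–15:10 = 9 h 5 min; less 45 min break → 8 h 20 min
Thu: 11:09–21:39 = 10 h 30 min; less 45 min break → 9 h 45 min
Fri: 09:48–18:46 = 8 h 58 min; less 45 min break → 8 h 13 min
Sat: 05:13–16:38 = 11 h 25 min; less 45 min break → 10 h 40 min
Sun: 05:25–11:33 = 6 h 8 min; less 45 min break → 5 h 23 min
Total: 6 h 28 min + 6 h 44 min + 8 h 20 min + 9 h 45 min + 8 h 13 min + 10 h 40 min + 5 h 23 min = 55 h 33 min.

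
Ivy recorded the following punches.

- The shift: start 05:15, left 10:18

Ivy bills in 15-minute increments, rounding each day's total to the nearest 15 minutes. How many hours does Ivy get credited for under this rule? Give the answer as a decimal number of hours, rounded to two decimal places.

The shift: 05:15–10:18 = 5 h 3 min → rounds to 5 h 0 min

5.00 hours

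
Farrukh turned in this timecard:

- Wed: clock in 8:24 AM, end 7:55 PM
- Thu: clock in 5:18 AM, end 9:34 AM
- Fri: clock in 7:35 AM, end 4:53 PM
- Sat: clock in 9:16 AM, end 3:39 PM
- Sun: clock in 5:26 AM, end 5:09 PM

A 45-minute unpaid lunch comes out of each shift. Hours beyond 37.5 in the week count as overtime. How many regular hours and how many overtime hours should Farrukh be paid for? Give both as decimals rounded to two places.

Wed: 8:24 AM–7:55 PM = 11 h 31 min; less 45 min break → 10 h 46 min
Thu: 5:18 AM–9:34 AM = 4 h 16 min; less 45 min break → 3 h 31 min
Fri: 7:35 AM–4:53 PM = 9 h 18 min; less 45 min break → 8 h 33 min
Sat: 9:16 AM–3:39 PM = 6 h 23 min; less 45 min break → 5 h 38 min
Sun: 5:26 AM–5:09 PM = 11 h 43 min; less 45 min break → 10 h 58 min
Total worked: 39 h 26 min = 39.43 h.
Threshold 37.5 h → overtime 1 h 56 min, regular 37 h 30 min.

Regular 37.50 hours, overtime 1.93 hours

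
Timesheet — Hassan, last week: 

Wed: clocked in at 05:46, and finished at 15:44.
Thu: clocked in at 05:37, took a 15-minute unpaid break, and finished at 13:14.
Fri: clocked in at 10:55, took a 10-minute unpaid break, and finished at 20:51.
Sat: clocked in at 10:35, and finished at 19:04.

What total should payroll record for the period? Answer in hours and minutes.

35 h 35 min

Wed: 05:46–15:44 = 9 h 58 min
Thu: 05:37–13:14 = 7 h 37 min; less 15 min break → 7 h 22 min
Fri: 10:55–20:51 = 9 h 56 min; less 10 min break → 9 h 46 min
Sat: 10:35–19:04 = 8 h 29 min
Total: 9 h 58 min + 7 h 22 min + 9 h 46 min + 8 h 29 min = 35 h 35 min.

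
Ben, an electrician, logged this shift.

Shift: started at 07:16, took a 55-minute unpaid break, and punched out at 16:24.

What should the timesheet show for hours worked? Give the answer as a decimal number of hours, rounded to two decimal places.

Shift: 07:16–16:24 = 9 h 8 min; less 55 min break → 8 h 13 min

8.22 hours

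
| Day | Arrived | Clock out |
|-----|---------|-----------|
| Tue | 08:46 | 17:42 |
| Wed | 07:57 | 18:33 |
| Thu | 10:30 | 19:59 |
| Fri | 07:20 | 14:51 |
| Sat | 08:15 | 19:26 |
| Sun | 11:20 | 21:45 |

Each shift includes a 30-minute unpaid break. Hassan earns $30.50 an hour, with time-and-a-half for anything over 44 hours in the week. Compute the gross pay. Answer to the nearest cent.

$1851.35

Tue: 08:46–17:42 = 8 h 56 min; less 30 min break → 8 h 26 min
Wed: 07:57–18:33 = 10 h 36 min; less 30 min break → 10 h 6 min
Thu: 10:30–19:59 = 9 h 29 min; less 30 min break → 8 h 59 min
Fri: 07:20–14:51 = 7 h 31 min; less 30 min break → 7 h 1 min
Sat: 08:15–19:26 = 11 h 11 min; less 30 min break → 10 h 41 min
Sun: 11:20–21:45 = 10 h 25 min; less 30 min break → 9 h 55 min
Total worked: 55 h 8 min = 3308 min.
Regular 44 h 0 min = 2640 min at $30.50/h; overtime 11 h 8 min = 668 min at $45.75/h.
Pay = (2640 × $30.50 + 668 × $45.75) ÷ 60 = $1851.35.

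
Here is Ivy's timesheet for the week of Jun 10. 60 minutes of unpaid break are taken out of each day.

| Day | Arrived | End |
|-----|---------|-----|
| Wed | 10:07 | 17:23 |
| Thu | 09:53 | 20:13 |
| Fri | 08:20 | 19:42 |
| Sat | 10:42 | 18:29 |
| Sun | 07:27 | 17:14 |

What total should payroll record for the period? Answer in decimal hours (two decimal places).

41.53 hours

Wed: 10:07–17:23 = 7 h 16 min; less 60 min break → 6 h 16 min
Thu: 09:53–20:13 = 10 h 20 min; less 60 min break → 9 h 20 min
Fri: 08:20–19:42 = 11 h 22 min; less 60 min break → 10 h 22 min
Sat: 10:42–18:29 = 7 h 47 min; less 60 min break → 6 h 47 min
Sun: 07:27–17:14 = 9 h 47 min; less 60 min break → 8 h 47 min
Total: 6 h 16 min + 9 h 20 min + 10 h 22 min + 6 h 47 min + 8 h 47 min = 41 h 32 min.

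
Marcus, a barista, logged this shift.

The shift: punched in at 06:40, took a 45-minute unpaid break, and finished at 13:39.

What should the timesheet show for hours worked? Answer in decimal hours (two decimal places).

6.23 hours

The shift: 06:40–13:39 = 6 h 59 min; less 45 min break → 6 h 14 min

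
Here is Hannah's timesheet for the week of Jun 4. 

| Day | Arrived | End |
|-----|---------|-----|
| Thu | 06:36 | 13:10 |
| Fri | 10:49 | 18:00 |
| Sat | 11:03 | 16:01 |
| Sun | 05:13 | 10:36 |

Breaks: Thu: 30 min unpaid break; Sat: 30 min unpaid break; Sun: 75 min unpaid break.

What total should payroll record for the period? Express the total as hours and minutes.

21 h 51 min

Thu: 06:36–13:10 = 6 h 34 min; less 30 min break → 6 h 4 min
Fri: 10:49–18:00 = 7 h 11 min
Sat: 11:03–16:01 = 4 h 58 min; less 30 min break → 4 h 28 min
Sun: 05:13–10:36 = 5 h 23 min; less 75 min break → 4 h 8 min
Total: 6 h 4 min + 7 h 11 min + 4 h 28 min + 4 h 8 min = 21 h 51 min.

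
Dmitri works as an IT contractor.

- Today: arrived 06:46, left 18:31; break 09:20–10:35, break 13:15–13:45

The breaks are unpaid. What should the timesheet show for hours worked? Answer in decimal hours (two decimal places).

Today: 06:46–18:31 = 11 h 45 min; less 105 min break → 10 h 0 min

10.00 hours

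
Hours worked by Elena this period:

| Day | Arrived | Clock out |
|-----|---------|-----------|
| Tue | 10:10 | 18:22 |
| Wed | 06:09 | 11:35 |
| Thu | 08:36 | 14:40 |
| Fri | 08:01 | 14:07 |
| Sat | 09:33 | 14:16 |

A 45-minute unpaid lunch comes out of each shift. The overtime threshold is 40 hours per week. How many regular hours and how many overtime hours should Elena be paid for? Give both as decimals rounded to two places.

Tue: 10:10–18:22 = 8 h 12 min; less 45 min break → 7 h 27 min
Wed: 06:09–11:35 = 5 h 26 min; less 45 min break → 4 h 41 min
Thu: 08:36–14:40 = 6 h 4 min; less 45 min break → 5 h 19 min
Fri: 08:01–14:07 = 6 h 6 min; less 45 min break → 5 h 21 min
Sat: 09:33–14:16 = 4 h 43 min; less 45 min break → 3 h 58 min
Total worked: 26 h 46 min = 26.77 h.
Threshold 40 h → overtime 0 h 0 min, regular 26 h 46 min.

Regular 26.77 hours, overtime 0.00 hours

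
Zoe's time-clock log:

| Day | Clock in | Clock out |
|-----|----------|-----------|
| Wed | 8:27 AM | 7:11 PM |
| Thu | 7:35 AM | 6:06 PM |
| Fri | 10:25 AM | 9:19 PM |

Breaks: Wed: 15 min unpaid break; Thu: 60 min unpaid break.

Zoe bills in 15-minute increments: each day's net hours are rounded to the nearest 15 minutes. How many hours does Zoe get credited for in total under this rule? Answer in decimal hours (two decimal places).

31.00 hours

Wed: 8:27 AM–7:11 PM = 10 h 44 min − 15 min = 10 h 29 min → rounds to 10 h 30 min
Thu: 7:35 AM–6:06 PM = 10 h 31 min − 60 min = 9 h 31 min → rounds to 9 h 30 min
Fri: 10:25 AM–9:19 PM = 10 h 54 min → rounds to 11 h 0 min
Total credited: 31 h 0 min.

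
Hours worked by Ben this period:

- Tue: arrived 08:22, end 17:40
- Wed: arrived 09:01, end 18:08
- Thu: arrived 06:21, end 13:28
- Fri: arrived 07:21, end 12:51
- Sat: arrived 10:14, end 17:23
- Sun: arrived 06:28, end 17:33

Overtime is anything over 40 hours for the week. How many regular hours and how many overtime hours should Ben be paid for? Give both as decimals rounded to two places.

Regular 40.00 hours, overtime 9.27 hours

Tue: 08:22–17:40 = 9 h 18 min
Wed: 09:01–18:08 = 9 h 7 min
Thu: 06:21–13:28 = 7 h 7 min
Fri: 07:21–12:51 = 5 h 30 min
Sat: 10:14–17:23 = 7 h 9 min
Sun: 06:28–17:33 = 11 h 5 min
Total worked: 49 h 16 min = 49.27 h.
Threshold 40 h → overtime 9 h 16 min, regular 40 h 0 min.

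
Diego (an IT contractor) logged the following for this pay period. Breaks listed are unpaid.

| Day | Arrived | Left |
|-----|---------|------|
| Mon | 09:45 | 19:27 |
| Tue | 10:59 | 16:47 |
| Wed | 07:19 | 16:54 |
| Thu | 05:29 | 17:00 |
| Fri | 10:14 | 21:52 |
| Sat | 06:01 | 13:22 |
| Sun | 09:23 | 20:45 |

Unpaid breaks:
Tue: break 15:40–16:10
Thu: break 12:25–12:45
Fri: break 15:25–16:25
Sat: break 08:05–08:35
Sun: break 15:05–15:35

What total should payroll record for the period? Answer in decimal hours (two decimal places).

64.12 hours

Mon: 09:45–19:27 = 9 h 42 min
Tue: 10:59–16:47 = 5 h 48 min; less 30 min break → 5 h 18 min
Wed: 07:19–16:54 = 9 h 35 min
Thu: 05:29–17:00 = 11 h 31 min; less 20 min break → 11 h 11 min
Fri: 10:14–21:52 = 11 h 38 min; less 60 min break → 10 h 38 min
Sat: 06:01–13:22 = 7 h 21 min; less 30 min break → 6 h 51 min
Sun: 09:23–20:45 = 11 h 22 min; less 30 min break → 10 h 52 min
Total: 9 h 42 min + 5 h 18 min + 9 h 35 min + 11 h 11 min + 10 h 38 min + 6 h 51 min + 10 h 52 min = 64 h 7 min.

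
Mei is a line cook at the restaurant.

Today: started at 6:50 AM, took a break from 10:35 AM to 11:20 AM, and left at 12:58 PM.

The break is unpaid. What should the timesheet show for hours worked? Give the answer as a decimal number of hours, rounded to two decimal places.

Today: 6:50 AM–12:58 PM = 6 h 8 min; less 45 min break → 5 h 23 min

5.38 hours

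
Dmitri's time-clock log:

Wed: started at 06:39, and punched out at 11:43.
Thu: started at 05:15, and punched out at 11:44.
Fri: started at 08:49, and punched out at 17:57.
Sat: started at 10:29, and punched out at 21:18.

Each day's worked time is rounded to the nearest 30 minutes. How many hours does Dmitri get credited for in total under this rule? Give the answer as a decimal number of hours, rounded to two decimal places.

Wed: 06:39–11:43 = 5 h 4 min → rounds to 5 h 0 min
Thu: 05:15–11:44 = 6 h 29 min → rounds to 6 h 30 min
Fri: 08:49–17:57 = 9 h 8 min → rounds to 9 h 0 min
Sat: 10:29–21:18 = 10 h 49 min → rounds to 11 h 0 min
Total credited: 31 h 30 min.

31.50 hours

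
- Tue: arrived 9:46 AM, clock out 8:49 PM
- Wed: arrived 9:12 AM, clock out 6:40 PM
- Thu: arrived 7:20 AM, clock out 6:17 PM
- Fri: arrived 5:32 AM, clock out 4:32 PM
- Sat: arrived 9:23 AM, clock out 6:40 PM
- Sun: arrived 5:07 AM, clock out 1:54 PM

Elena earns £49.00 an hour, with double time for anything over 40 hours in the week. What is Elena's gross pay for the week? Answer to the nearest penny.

Tue: 9:46 AM–8:49 PM = 11 h 3 min
Wed: 9:12 AM–6:40 PM = 9 h 28 min
Thu: 7:20 AM–6:17 PM = 10 h 57 min
Fri: 5:32 AM–4:32 PM = 11 h 0 min
Sat: 9:23 AM–6:40 PM = 9 h 17 min
Sun: 5:07 AM–1:54 PM = 8 h 47 min
Total worked: 60 h 32 min = 3632 min.
Regular 40 h 0 min = 2400 min at £49.00/h; overtime 20 h 32 min = 1232 min at £98.00/h.
Pay = (2400 × £49.00 + 1232 × £98.00) ÷ 60 = £3972.27.

£3972.27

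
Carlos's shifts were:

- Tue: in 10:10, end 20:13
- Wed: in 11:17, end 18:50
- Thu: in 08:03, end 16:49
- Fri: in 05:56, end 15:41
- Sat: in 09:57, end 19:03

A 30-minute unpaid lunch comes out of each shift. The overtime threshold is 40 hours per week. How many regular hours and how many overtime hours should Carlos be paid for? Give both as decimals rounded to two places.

Regular 40.00 hours, overtime 2.72 hours

Tue: 10:10–20:13 = 10 h 3 min; less 30 min break → 9 h 33 min
Wed: 11:17–18:50 = 7 h 33 min; less 30 min break → 7 h 3 min
Thu: 08:03–16:49 = 8 h 46 min; less 30 min break → 8 h 16 min
Fri: 05:56–15:41 = 9 h 45 min; less 30 min break → 9 h 15 min
Sat: 09:57–19:03 = 9 h 6 min; less 30 min break → 8 h 36 min
Total worked: 42 h 43 min = 42.72 h.
Threshold 40 h → overtime 2 h 43 min, regular 40 h 0 min.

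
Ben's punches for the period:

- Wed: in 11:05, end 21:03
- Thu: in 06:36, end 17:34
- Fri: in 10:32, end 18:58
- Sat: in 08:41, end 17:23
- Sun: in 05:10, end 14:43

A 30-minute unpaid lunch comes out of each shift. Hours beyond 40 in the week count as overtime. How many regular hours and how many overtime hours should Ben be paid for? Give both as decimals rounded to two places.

Wed: 11:05–21:03 = 9 h 58 min; less 30 min break → 9 h 28 min
Thu: 06:36–17:34 = 10 h 58 min; less 30 min break → 10 h 28 min
Fri: 10:32–18:58 = 8 h 26 min; less 30 min break → 7 h 56 min
Sat: 08:41–17:23 = 8 h 42 min; less 30 min break → 8 h 12 min
Sun: 05:10–14:43 = 9 h 33 min; less 30 min break → 9 h 3 min
Total worked: 45 h 7 min = 45.12 h.
Threshold 40 h → overtime 5 h 7 min, regular 40 h 0 min.

Regular 40.00 hours, overtime 5.12 hours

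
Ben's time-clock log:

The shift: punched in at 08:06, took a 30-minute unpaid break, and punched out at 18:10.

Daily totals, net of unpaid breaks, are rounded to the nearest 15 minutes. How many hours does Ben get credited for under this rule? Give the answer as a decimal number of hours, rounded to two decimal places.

9.50 hours

The shift: 08:06–18:10 = 10 h 4 min − 30 min = 9 h 34 min → rounds to 9 h 30 min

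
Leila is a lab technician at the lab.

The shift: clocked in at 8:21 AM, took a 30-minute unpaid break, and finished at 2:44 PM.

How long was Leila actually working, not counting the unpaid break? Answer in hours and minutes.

5 h 53 min

The shift: 8:21 AM–2:44 PM = 6 h 23 min; less 30 min break → 5 h 53 min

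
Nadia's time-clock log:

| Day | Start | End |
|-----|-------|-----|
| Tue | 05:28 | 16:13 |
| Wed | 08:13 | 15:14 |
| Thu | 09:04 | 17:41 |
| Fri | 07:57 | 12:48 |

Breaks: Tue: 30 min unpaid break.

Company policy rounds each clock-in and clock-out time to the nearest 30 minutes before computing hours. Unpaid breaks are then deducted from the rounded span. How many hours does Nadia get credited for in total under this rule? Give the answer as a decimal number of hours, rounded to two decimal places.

30.50 hours

Tue: in 05:28→05:30, out 16:13→16:00; 10 h 30 min − 30 min = 10 h 0 min
Wed: in 08:13→08:00, out 15:14→15:00; 7 h 0 min
Thu: in 09:04→09:00, out 17:41→17:30; 8 h 30 min
Fri: in 07:57→08:00, out 12:48→13:00; 5 h 0 min
Total credited: 30 h 30 min.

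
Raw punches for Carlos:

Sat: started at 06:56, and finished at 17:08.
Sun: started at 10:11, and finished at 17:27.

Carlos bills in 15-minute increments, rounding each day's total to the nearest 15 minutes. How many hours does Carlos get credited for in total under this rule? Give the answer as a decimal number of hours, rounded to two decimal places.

17.50 hours

Sat: 06:56–17:08 = 10 h 12 min → rounds to 10 h 15 min
Sun: 10:11–17:27 = 7 h 16 min → rounds to 7 h 15 min
Total credited: 17 h 30 min.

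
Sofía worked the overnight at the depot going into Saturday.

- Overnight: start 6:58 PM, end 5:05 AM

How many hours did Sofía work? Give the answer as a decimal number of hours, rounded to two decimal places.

10.12 hours

Overnight: 6:58 PM → midnight = 5 h 2 min; midnight → 5:05 AM = 5 h 5 min; span 10 h 7 min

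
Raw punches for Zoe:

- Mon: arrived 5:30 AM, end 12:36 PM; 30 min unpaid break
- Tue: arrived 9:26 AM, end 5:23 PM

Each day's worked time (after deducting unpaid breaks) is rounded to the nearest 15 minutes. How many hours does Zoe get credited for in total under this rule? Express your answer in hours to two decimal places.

14.50 hours

Mon: 5:30 AM–12:36 PM = 7 h 6 min − 30 min = 6 h 36 min → rounds to 6 h 30 min
Tue: 9:26 AM–5:23 PM = 7 h 57 min → rounds to 8 h 0 min
Total credited: 14 h 30 min.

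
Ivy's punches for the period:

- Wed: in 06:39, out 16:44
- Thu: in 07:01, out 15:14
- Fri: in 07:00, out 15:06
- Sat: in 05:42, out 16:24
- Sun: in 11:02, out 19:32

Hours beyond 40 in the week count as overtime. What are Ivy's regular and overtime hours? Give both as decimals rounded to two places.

Regular 40.00 hours, overtime 5.60 hours

Wed: 06:39–16:44 = 10 h 5 min
Thu: 07:01–15:14 = 8 h 13 min
Fri: 07:00–15:06 = 8 h 6 min
Sat: 05:42–16:24 = 10 h 42 min
Sun: 11:02–19:32 = 8 h 30 min
Total worked: 45 h 36 min = 45.60 h.
Threshold 40 h → overtime 5 h 36 min, regular 40 h 0 min.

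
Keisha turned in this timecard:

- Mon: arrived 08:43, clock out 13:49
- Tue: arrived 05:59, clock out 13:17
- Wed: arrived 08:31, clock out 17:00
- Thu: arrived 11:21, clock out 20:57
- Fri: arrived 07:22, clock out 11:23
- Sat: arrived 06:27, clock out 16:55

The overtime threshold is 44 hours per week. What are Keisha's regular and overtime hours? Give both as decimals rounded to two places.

Mon: 08:43–13:49 = 5 h 6 min
Tue: 05:59–13:17 = 7 h 18 min
Wed: 08:31–17:00 = 8 h 29 min
Thu: 11:21–20:57 = 9 h 36 min
Fri: 07:22–11:23 = 4 h 1 min
Sat: 06:27–16:55 = 10 h 28 min
Total worked: 44 h 58 min = 44.97 h.
Threshold 44 h → overtime 0 h 58 min, regular 44 h 0 min.

Regular 44.00 hours, overtime 0.97 hours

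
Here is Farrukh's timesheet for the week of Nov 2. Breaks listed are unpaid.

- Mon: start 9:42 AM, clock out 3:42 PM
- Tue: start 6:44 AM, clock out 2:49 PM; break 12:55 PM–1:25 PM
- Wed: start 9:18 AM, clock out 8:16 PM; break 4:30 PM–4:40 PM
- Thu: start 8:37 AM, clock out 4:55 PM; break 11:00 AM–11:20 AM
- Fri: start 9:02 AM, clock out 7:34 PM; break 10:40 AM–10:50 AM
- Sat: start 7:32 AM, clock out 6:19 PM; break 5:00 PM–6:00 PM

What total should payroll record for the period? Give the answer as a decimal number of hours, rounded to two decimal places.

52.50 hours

Mon: 9:42 AM–3:42 PM = 6 h 0 min
Tue: 6:44 AM–2:49 PM = 8 h 5 min; less 30 min break → 7 h 35 min
Wed: 9:18 AM–8:16 PM = 10 h 58 min; less 10 min break → 10 h 48 min
Thu: 8:37 AM–4:55 PM = 8 h 18 min; less 20 min break → 7 h 58 min
Fri: 9:02 AM–7:34 PM = 10 h 32 min; less 10 min break → 10 h 22 min
Sat: 7:32 AM–6:19 PM = 10 h 47 min; less 60 min break → 9 h 47 min
Total: 6 h 0 min + 7 h 35 min + 10 h 48 min + 7 h 58 min + 10 h 22 min + 9 h 47 min = 52 h 30 min.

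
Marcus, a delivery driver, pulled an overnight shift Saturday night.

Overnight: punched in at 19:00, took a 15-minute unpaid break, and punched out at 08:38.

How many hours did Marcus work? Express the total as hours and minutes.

Overnight: 19:00 → midnight = 5 h 0 min; midnight → 08:38 = 8 h 38 min; span 13 h 38 min; less 15 min break → 13 h 23 min

13 h 23 min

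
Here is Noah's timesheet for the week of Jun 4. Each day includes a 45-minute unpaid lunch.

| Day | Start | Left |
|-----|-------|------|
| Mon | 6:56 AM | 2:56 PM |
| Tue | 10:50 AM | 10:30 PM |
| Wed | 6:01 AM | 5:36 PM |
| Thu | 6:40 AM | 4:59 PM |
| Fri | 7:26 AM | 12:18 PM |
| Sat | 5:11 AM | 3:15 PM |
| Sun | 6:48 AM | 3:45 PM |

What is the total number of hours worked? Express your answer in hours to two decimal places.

60.20 hours

Mon: 6:56 AM–2:56 PM = 8 h 0 min; less 45 min break → 7 h 15 min
Tue: 10:50 AM–10:30 PM = 11 h 40 min; less 45 min break → 10 h 55 min
Wed: 6:01 AM–5:36 PM = 11 h 35 min; less 45 min break → 10 h 50 min
Thu: 6:40 AM–4:59 PM = 10 h 19 min; less 45 min break → 9 h 34 min
Fri: 7:26 AM–12:18 PM = 4 h 52 min; less 45 min break → 4 h 7 min
Sat: 5:11 AM–3:15 PM = 10 h 4 min; less 45 min break → 9 h 19 min
Sun: 6:48 AM–3:45 PM = 8 h 57 min; less 45 min break → 8 h 12 min
Total: 7 h 15 min + 10 h 55 min + 10 h 50 min + 9 h 34 min + 4 h 7 min + 9 h 19 min + 8 h 12 min = 60 h 12 min.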